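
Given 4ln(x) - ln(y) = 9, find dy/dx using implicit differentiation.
Differentiate both sides with respect to x, treating y as y(x). By the chain rule, any term containing y contributes a factor of y' = dy/dx when we differentiate it.

Move every term to one side and write the relation as F(x, y) = 0. Term by term,
  d/dx[4ln(x)] = 4/x
  d/dx[-ln(y)] = -y'/y
  d/dx[-9] = 0

The pieces without y' make up ∂F/∂x and the coefficient of y' is ∂F/∂y:
  ∂F/∂x = 4/x,
  ∂F/∂y = -1/y.

Since d/dx[F] = ∂F/∂x + (∂F/∂y)·y' = 0, solve for y':
  (∂F/∂y)·y' = -∂F/∂x
  dy/dx = -(∂F/∂x)/(∂F/∂y) = -(4/x)/(-1/y) = 4y/x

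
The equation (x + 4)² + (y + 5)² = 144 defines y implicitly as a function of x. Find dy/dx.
Take d/dx of both sides. Since y is implicitly a function of x, the chain rule attaches a y' = dy/dx factor whenever we differentiate through y.

Set F(x, y) = (left side) − (right side), so the curve is F = 0. Differentiating each term of F:
  d/dx[(x + 4)^2] = 2x + 8
  d/dx[(y + 5)^2] = 2·y'(y + 5)
  d/dx[-144] = 0

Collecting, the y'-free part is the partial derivative in x and the y' coefficient is the partial derivative in y:
  ∂F/∂x = 2x + 8
  ∂F/∂y = 2y + 10

so d/dx[F(x, y(x))] = ∂F/∂x + (∂F/∂y)·y' = 0. Rearranging,
  dy/dx = -(∂F/∂x)/(∂F/∂y) = -(2x + 8)/(2y + 10) = (-x - 4)/(y + 5)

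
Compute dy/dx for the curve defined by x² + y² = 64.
Differentiate both sides with respect to x, treating y as y(x). By the chain rule, any term containing y contributes a factor of y' = dy/dx when we differentiate it.

Move every term to one side and write the relation as F(x, y) = 0. Term by term,
  d/dx[x^2] = 2x
  d/dx[y^2] = 2y·y'
  d/dx[-64] = 0

The pieces without y' make up ∂F/∂x and the coefficient of y' is ∂F/∂y:
  ∂F/∂x = 2x,
  ∂F/∂y = 2y.

Since d/dx[F] = ∂F/∂x + (∂F/∂y)·y' = 0, solve for y':
  (∂F/∂y)·y' = -∂F/∂x
  dy/dx = -(∂F/∂x)/(∂F/∂y) = -(2x)/(2y) = -x/y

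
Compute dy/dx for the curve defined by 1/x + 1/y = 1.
Apply d/dx to both sides, remembering that y depends on x. Each occurrence of y therefore brings in a y' = dy/dx via the chain rule.

With F(x, y) equal to the left-hand side minus the right, differentiate F term by term:
  d/dx[1/y] = -y'/y^2
  d/dx[1/x] = -1/x^2
  d/dx[-1] = 0
Adding these up, d/dx[F] = 0 becomes
  (-1/x^2) + (-1/y^2)·y' = 0,
so isolating y',
  dy/dx = -(-1/x^2)/(-1/y^2) = -y^2/x^2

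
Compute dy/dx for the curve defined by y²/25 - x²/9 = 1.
Apply d/dx to both sides, remembering that y depends on x. Each occurrence of y therefore brings in a y' = dy/dx via the chain rule.

With F(x, y) equal to the left-hand side minus the right, differentiate F term by term:
  d/dx[-x^2/9] = -2x/9
  d/dx[y^2/25] = 2y·y'/25
  d/dx[-1] = 0
Adding these up, d/dx[F] = 0 becomes
  (-2x/9) + (2y/25)·y' = 0,
so isolating y',
  dy/dx = -(-2x/9)/(2y/25) = 25x/(9y)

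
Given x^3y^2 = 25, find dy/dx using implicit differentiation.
Apply d/dx to both sides, remembering that y depends on x. Each occurrence of y therefore brings in a y' = dy/dx via the chain rule.

With F(x, y) equal to the left-hand side minus the right, differentiate F term by term:
  d/dx[x^3y^2] = 2x^3y·y' + 3x^2y^2
  d/dx[-25] = 0
Adding these up, d/dx[F] = 0 becomes
  (3x^2y^2) + (2x^3y)·y' = 0,
so isolating y',
  dy/dx = -(3x^2y^2)/(2x^3y) = -3y/(2x)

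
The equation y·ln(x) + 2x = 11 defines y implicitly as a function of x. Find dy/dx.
Take d/dx of both sides. Since y is implicitly a function of x, the chain rule attaches a y' = dy/dx factor whenever we differentiate through y.

Set F(x, y) = (left side) − (right side), so the curve is F = 0. Differentiating each term of F:
  d/dx[2x] = 2
  d/dx[y·ln(x)] = y'·ln(x) + y/x
  d/dx[-11] = 0

Collecting, the y'-free part is the partial derivative in x and the y' coefficient is the partial derivative in y:
  ∂F/∂x = 2 + y/x
  ∂F/∂y = ln(x)

so d/dx[F(x, y(x))] = ∂F/∂x + (∂F/∂y)·y' = 0. Rearranging,
  dy/dx = -(∂F/∂x)/(∂F/∂y) = -(2 + y/x)/(ln(x))
        = -((2x + y)/x)/(ln(x)) = (-2x - y)/(x·ln(x))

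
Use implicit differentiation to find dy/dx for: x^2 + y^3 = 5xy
Apply d/dx to both sides, remembering that y depends on x. Each occurrence of y therefore brings in a y' = dy/dx via the chain rule.

With F(x, y) equal to the left-hand side minus the right, differentiate F term by term:
  d/dx[x^2] = 2x
  d/dx[-5xy] = -5x·y' - 5y
  d/dx[y^3] = 3y^2·y'
Adding these up, d/dx[F] = 0 becomes
  (2x - 5y) + (-5x + 3y^2)·y' = 0,
so isolating y',
  dy/dx = -(2x - 5y)/(-5x + 3y^2) = (2x - 5y)/(5x - 3y^2)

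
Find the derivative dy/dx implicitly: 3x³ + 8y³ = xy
Apply d/dx to both sides, remembering that y depends on x. Each occurrence of y therefore brings in a y' = dy/dx via the chain rule.

With F(x, y) equal to the left-hand side minus the right, differentiate F term by term:
  d/dx[3x^3] = 9x^2
  d/dx[-xy] = -x·y' - y
  d/dx[8y^3] = 24y^2·y'
Adding these up, d/dx[F] = 0 becomes
  (9x^2 - y) + (-x + 24y^2)·y' = 0,
so isolating y',
  dy/dx = -(9x^2 - y)/(-x + 24y^2) = (9x^2 - y)/(x - 24y^2)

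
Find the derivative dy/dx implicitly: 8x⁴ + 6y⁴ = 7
Apply d/dx to both sides, remembering that y depends on x. Each occurrence of y therefore brings in a y' = dy/dx via the chain rule.

With F(x, y) equal to the left-hand side minus the right, differentiate F term by term:
  d/dx[8x^4] = 32x^3
  d/dx[6y^4] = 24y^3·y'
  d/dx[-7] = 0
Adding these up, d/dx[F] = 0 becomes
  (32x^3) + (24y^3)·y' = 0,
so isolating y',
  dy/dx = -(32x^3)/(24y^3) = -4x^3/(3y^3)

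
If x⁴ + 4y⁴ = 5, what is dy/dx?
Take d/dx of both sides. Since y is implicitly a function of x, the chain rule attaches a y' = dy/dx factor whenever we differentiate through y.

Set F(x, y) = (left side) − (right side), so the curve is F = 0. Differentiating each term of F:
  d/dx[x^4] = 4x^3
  d/dx[4y^4] = 16y^3·y'
  d/dx[-5] = 0

Collecting, the y'-free part is the partial derivative in x and the y' coefficient is the partial derivative in y:
  ∂F/∂x = 4x^3
  ∂F/∂y = 16y^3

so d/dx[F(x, y(x))] = ∂F/∂x + (∂F/∂y)·y' = 0. Rearranging,
  dy/dx = -(∂F/∂x)/(∂F/∂y) = -(4x^3)/(16y^3) = -x^3/(4y^3)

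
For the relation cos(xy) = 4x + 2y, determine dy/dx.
Apply d/dx to both sides, remembering that y depends on x. Each occurrence of y therefore brings in a y' = dy/dx via the chain rule.

With F(x, y) equal to the left-hand side minus the right, differentiate F term by term:
  d/dx[-4x] = -4
  d/dx[-2y] = -2·y'
  d/dx[cos(xy)] = -(x·y' + y)·sin(xy)
Adding these up, d/dx[F] = 0 becomes
  (-y·sin(xy) - 4) + (-x·sin(xy) - 2)·y' = 0,
so isolating y',
  dy/dx = -(-y·sin(xy) - 4)/(-x·sin(xy) - 2) = -(y·sin(xy) + 4)/(x·sin(xy) + 2)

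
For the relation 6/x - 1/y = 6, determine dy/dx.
Differentiate the relation implicitly: treat y = y(x) and apply the chain rule, so every y-derivative picks up a y' = dy/dx factor.

With everything moved to the left-hand side, differentiate term by term:
  d/dx[-1/y] = y'/y^2
  d/dx[6/x] = -6/x^2
  d/dx[-6] = 0

Separating the contributions that come from x directly and those that come through y:
  without y':      -6/x^2
  multiplying y':  y^(-2)

so (-6/x^2) + (y^(-2))·y' = 0, and therefore
  dy/dx = -(-6/x^2)/(y^(-2)) = 6y^2/x^2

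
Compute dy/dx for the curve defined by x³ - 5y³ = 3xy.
Take d/dx of both sides. Since y is implicitly a function of x, the chain rule attaches a y' = dy/dx factor whenever we differentiate through y.

Set F(x, y) = (left side) − (right side), so the curve is F = 0. Differentiating each term of F:
  d/dx[x^3] = 3x^2
  d/dx[-3xy] = -3x·y' - 3y
  d/dx[-5y^3] = -15y^2·y'

Collecting, the y'-free part is the partial derivative in x and the y' coefficient is the partial derivative in y:
  ∂F/∂x = 3x^2 - 3y
  ∂F/∂y = -3x - 15y^2

so d/dx[F(x, y(x))] = ∂F/∂x + (∂F/∂y)·y' = 0. Rearranging,
  dy/dx = -(∂F/∂x)/(∂F/∂y) = -(3x^2 - 3y)/(-3x - 15y^2) = (x^2 - y)/(x + 5y^2)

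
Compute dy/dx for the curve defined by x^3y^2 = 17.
Differentiate the relation implicitly: treat y = y(x) and apply the chain rule, so every y-derivative picks up a y' = dy/dx factor.

With everything moved to the left-hand side, differentiate term by term:
  d/dx[x^3y^2] = 2x^3y·y' + 3x^2y^2
  d/dx[-17] = 0

Separating the contributions that come from x directly and those that come through y:
  without y':      3x^2y^2
  multiplying y':  2x^3y

so (3x^2y^2) + (2x^3y)·y' = 0, and therefore
  dy/dx = -(3x^2y^2)/(2x^3y) = -3y/(2x)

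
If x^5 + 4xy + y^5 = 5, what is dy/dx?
Apply d/dx to both sides, remembering that y depends on x. Each occurrence of y therefore brings in a y' = dy/dx via the chain rule.

With F(x, y) equal to the left-hand side minus the right, differentiate F term by term:
  d/dx[x^5] = 5x^4
  d/dx[4xy] = 4x·y' + 4y
  d/dx[y^5] = 5y^4·y'
  d/dx[-5] = 0
Adding these up, d/dx[F] = 0 becomes
  (5x^4 + 4y) + (4x + 5y^4)·y' = 0,
so isolating y',
  dy/dx = -(5x^4 + 4y)/(4x + 5y^4) = (-5x^4 - 4y)/(4x + 5y^4)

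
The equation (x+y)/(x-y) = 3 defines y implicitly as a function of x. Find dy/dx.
Take d/dx of both sides. Since y is implicitly a function of x, the chain rule attaches a y' = dy/dx factor whenever we differentiate through y.

Set F(x, y) = (left side) − (right side), so the curve is F = 0. Differentiating each term of F:
  d/dx[(x + y)/(x - y)] = (y' + 1)/(x - y) + (x + y)(y' - 1)/(x - y)^2
  d/dx[-3] = 0

Collecting, the y'-free part is the partial derivative in x and the y' coefficient is the partial derivative in y:
  ∂F/∂x = 1/(x - y) - (x + y)/(x - y)^2
  ∂F/∂y = 1/(x - y) + (x + y)/(x - y)^2

so d/dx[F(x, y(x))] = ∂F/∂x + (∂F/∂y)·y' = 0. Rearranging,
  dy/dx = -(∂F/∂x)/(∂F/∂y) = -(1/(x - y) - (x + y)/(x - y)^2)/(1/(x - y) + (x + y)/(x - y)^2)
        = -(-2y/(x - y)^2)/(2x/(x - y)^2) = y/x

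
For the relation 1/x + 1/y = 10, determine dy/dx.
Differentiate both sides with respect to x, treating y as y(x). By the chain rule, any term containing y contributes a factor of y' = dy/dx when we differentiate it.

Move every term to one side and write the relation as F(x, y) = 0. Term by term,
  d/dx[1/y] = -y'/y^2
  d/dx[1/x] = -1/x^2
  d/dx[-10] = 0

The pieces without y' make up ∂F/∂x and the coefficient of y' is ∂F/∂y:
  ∂F/∂x = -1/x^2,
  ∂F/∂y = -1/y^2.

Since d/dx[F] = ∂F/∂x + (∂F/∂y)·y' = 0, solve for y':
  (∂F/∂y)·y' = -∂F/∂x
  dy/dx = -(∂F/∂x)/(∂F/∂y) = -(-1/x^2)/(-1/y^2) = -y^2/x^2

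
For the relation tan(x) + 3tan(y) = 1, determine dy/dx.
Take d/dx of both sides. Since y is implicitly a function of x, the chain rule attaches a y' = dy/dx factor whenever we differentiate through y.

Set F(x, y) = (left side) − (right side), so the curve is F = 0. Differentiating each term of F:
  d/dx[tan(x)] = tan(x)^2 + 1
  d/dx[3tan(y)] = 3·y'(tan(y)^2 + 1)
  d/dx[-1] = 0

Collecting, the y'-free part is the partial derivative in x and the y' coefficient is the partial derivative in y:
  ∂F/∂x = tan(x)^2 + 1
  ∂F/∂y = 3tan(y)^2 + 3

so d/dx[F(x, y(x))] = ∂F/∂x + (∂F/∂y)·y' = 0. Rearranging,
  dy/dx = -(∂F/∂x)/(∂F/∂y) = -(tan(x)^2 + 1)/(3tan(y)^2 + 3) = -cos(y)^2/(3cos(x)^2)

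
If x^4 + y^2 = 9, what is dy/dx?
Differentiate the relation implicitly: treat y = y(x) and apply the chain rule, so every y-derivative picks up a y' = dy/dx factor.

With everything moved to the left-hand side, differentiate term by term:
  d/dx[x^4] = 4x^3
  d/dx[y^2] = 2y·y'
  d/dx[-9] = 0

Separating the contributions that come from x directly and those that come through y:
  without y':      4x^3
  multiplying y':  2y

so (4x^3) + (2y)·y' = 0, and therefore
  dy/dx = -(4x^3)/(2y) = -2x^3/y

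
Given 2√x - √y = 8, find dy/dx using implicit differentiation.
Apply d/dx to both sides, remembering that y depends on x. Each occurrence of y therefore brings in a y' = dy/dx via the chain rule.

With F(x, y) equal to the left-hand side minus the right, differentiate F term by term:
  d/dx[2√(x)] = 1/√(x)
  d/dx[-√(y)] = -y'/(2√(y))
  d/dx[-8] = 0
Adding these up, d/dx[F] = 0 becomes
  (1/√(x)) + (-1/(2√(y)))·y' = 0,
so isolating y',
  dy/dx = -(1/√(x))/(-1/(2√(y))) = 2√(y)/√(x)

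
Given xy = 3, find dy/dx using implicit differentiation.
Apply d/dx to both sides, remembering that y depends on x. Each occurrence of y therefore brings in a y' = dy/dx via the chain rule.

With F(x, y) equal to the left-hand side minus the right, differentiate F term by term:
  d/dx[xy] = x·y' + y
  d/dx[-3] = 0
Adding these up, d/dx[F] = 0 becomes
  (y) + (x)·y' = 0,
so isolating y',
  dy/dx = -(y)/(x) = -y/x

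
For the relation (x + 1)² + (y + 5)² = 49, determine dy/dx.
Differentiate both sides with respect to x, treating y as y(x). By the chain rule, any term containing y contributes a factor of y' = dy/dx when we differentiate it.

Move every term to one side and write the relation as F(x, y) = 0. Term by term,
  d/dx[(x + 1)^2] = 2x + 2
  d/dx[(y + 5)^2] = 2·y'(y + 5)
  d/dx[-49] = 0

The pieces without y' make up ∂F/∂x and the coefficient of y' is ∂F/∂y:
  ∂F/∂x = 2x + 2,
  ∂F/∂y = 2y + 10.

Since d/dx[F] = ∂F/∂x + (∂F/∂y)·y' = 0, solve for y':
  (∂F/∂y)·y' = -∂F/∂x
  dy/dx = -(∂F/∂x)/(∂F/∂y) = -(2x + 2)/(2y + 10) = (-x - 1)/(y + 5)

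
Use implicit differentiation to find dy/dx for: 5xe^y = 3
Differentiate the relation implicitly: treat y = y(x) and apply the chain rule, so every y-derivative picks up a y' = dy/dx factor.

With everything moved to the left-hand side, differentiate term by term:
  d/dx[5x·e^(y)] = 5x·y'·e^(y) + 5e^(y)
  d/dx[-3] = 0

Separating the contributions that come from x directly and those that come through y:
  without y':      5e^(y)
  multiplying y':  5x·e^(y)

so (5e^(y)) + (5x·e^(y))·y' = 0, and therefore
  dy/dx = -(5e^(y))/(5x·e^(y)) = -1/x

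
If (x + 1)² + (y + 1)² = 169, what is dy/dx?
Apply d/dx to both sides, remembering that y depends on x. Each occurrence of y therefore brings in a y' = dy/dx via the chain rule.

With F(x, y) equal to the left-hand side minus the right, differentiate F term by term:
  d/dx[(x + 1)^2] = 2x + 2
  d/dx[(y + 1)^2] = 2·y'(y + 1)
  d/dx[-169] = 0
Adding these up, d/dx[F] = 0 becomes
  (2x + 2) + (2y + 2)·y' = 0,
so isolating y',
  dy/dx = -(2x + 2)/(2y + 2) = (-x - 1)/(y + 1)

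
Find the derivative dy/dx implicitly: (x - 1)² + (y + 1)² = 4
Differentiate the relation implicitly: treat y = y(x) and apply the chain rule, so every y-derivative picks up a y' = dy/dx factor.

With everything moved to the left-hand side, differentiate term by term:
  d/dx[(x - 1)^2] = 2x - 2
  d/dx[(y + 1)^2] = 2·y'(y + 1)
  d/dx[-4] = 0

Separating the contributions that come from x directly and those that come through y:
  without y':      2x - 2
  multiplying y':  2y + 2

so (2x - 2) + (2y + 2)·y' = 0, and therefore
  dy/dx = -(2x - 2)/(2y + 2) = (1 - x)/(y + 1)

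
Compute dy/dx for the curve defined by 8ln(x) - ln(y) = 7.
Take d/dx of both sides. Since y is implicitly a function of x, the chain rule attaches a y' = dy/dx factor whenever we differentiate through y.

Set F(x, y) = (left side) − (right side), so the curve is F = 0. Differentiating each term of F:
  d/dx[8ln(x)] = 8/x
  d/dx[-ln(y)] = -y'/y
  d/dx[-7] = 0

Collecting, the y'-free part is the partial derivative in x and the y' coefficient is the partial derivative in y:
  ∂F/∂x = 8/x
  ∂F/∂y = -1/y

so d/dx[F(x, y(x))] = ∂F/∂x + (∂F/∂y)·y' = 0. Rearranging,
  dy/dx = -(∂F/∂x)/(∂F/∂y) = -(8/x)/(-1/y) = 8y/x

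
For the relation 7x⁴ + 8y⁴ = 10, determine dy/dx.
Differentiate the relation implicitly: treat y = y(x) and apply the chain rule, so every y-derivative picks up a y' = dy/dx factor.

With everything moved to the left-hand side, differentiate term by term:
  d/dx[7x^4] = 28x^3
  d/dx[8y^4] = 32y^3·y'
  d/dx[-10] = 0

Separating the contributions that come from x directly and those that come through y:
  without y':      28x^3
  multiplying y':  32y^3

so (28x^3) + (32y^3)·y' = 0, and therefore
  dy/dx = -(28x^3)/(32y^3) = -7x^3/(8y^3)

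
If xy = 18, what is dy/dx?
Apply d/dx to both sides, remembering that y depends on x. Each occurrence of y therefore brings in a y' = dy/dx via the chain rule.

With F(x, y) equal to the left-hand side minus the right, differentiate F term by term:
  d/dx[xy] = x·y' + y
  d/dx[-18] = 0
Adding these up, d/dx[F] = 0 becomes
  (y) + (x)·y' = 0,
so isolating y',
  dy/dx = -(y)/(x) = -y/x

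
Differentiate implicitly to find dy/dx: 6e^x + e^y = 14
Take d/dx of both sides. Since y is implicitly a function of x, the chain rule attaches a y' = dy/dx factor whenever we differentiate through y.

Set F(x, y) = (left side) − (right side), so the curve is F = 0. Differentiating each term of F:
  d/dx[6e^(x)] = 6e^(x)
  d/dx[e^(y)] = y'·e^(y)
  d/dx[-14] = 0

Collecting, the y'-free part is the partial derivative in x and the y' coefficient is the partial derivative in y:
  ∂F/∂x = 6e^(x)
  ∂F/∂y = e^(y)

so d/dx[F(x, y(x))] = ∂F/∂x + (∂F/∂y)·y' = 0. Rearranging,
  dy/dx = -(∂F/∂x)/(∂F/∂y) = -(6e^(x))/(e^(y)) = -6e^(x - y)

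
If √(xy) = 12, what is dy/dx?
Take d/dx of both sides. Since y is implicitly a function of x, the chain rule attaches a y' = dy/dx factor whenever we differentiate through y.

Set F(x, y) = (left side) − (right side), so the curve is F = 0. Differentiating each term of F:
  d/dx[√(xy)] = √(xy)(x·y'/2 + y/2)/(xy)
  d/dx[-12] = 0

Collecting, the y'-free part is the partial derivative in x and the y' coefficient is the partial derivative in y:
  ∂F/∂x = √(xy)/(2x)
  ∂F/∂y = √(xy)/(2y)

so d/dx[F(x, y(x))] = ∂F/∂x + (∂F/∂y)·y' = 0. Rearranging,
  dy/dx = -(∂F/∂x)/(∂F/∂y) = -(√(xy)/(2x))/(√(xy)/(2y)) = -y/x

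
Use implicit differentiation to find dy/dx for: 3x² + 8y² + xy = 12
Differentiate both sides with respect to x, treating y as y(x). By the chain rule, any term containing y contributes a factor of y' = dy/dx when we differentiate it.

Move every term to one side and write the relation as F(x, y) = 0. Term by term,
  d/dx[3x^2] = 6x
  d/dx[xy] = x·y' + y
  d/dx[8y^2] = 16y·y'
  d/dx[-12] = 0

The pieces without y' make up ∂F/∂x and the coefficient of y' is ∂F/∂y:
  ∂F/∂x = 6x + y,
  ∂F/∂y = x + 16y.

Since d/dx[F] = ∂F/∂x + (∂F/∂y)·y' = 0, solve for y':
  (∂F/∂y)·y' = -∂F/∂x
  dy/dx = -(∂F/∂x)/(∂F/∂y) = -(6x + y)/(x + 16y) = (-6x - y)/(x + 16y)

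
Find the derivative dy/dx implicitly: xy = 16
Differentiate the relation implicitly: treat y = y(x) and apply the chain rule, so every y-derivative picks up a y' = dy/dx factor.

With everything moved to the left-hand side, differentiate term by term:
  d/dx[xy] = x·y' + y
  d/dx[-16] = 0

Separating the contributions that come from x directly and those that come through y:
  without y':      y
  multiplying y':  x

so (y) + (x)·y' = 0, and therefore
  dy/dx = -(y)/(x) = -y/x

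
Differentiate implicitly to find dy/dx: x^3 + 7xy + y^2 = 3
Apply d/dx to both sides, remembering that y depends on x. Each occurrence of y therefore brings in a y' = dy/dx via the chain rule.

With F(x, y) equal to the left-hand side minus the right, differentiate F term by term:
  d/dx[x^3] = 3x^2
  d/dx[7xy] = 7x·y' + 7y
  d/dx[y^2] = 2y·y'
  d/dx[-3] = 0
Adding these up, d/dx[F] = 0 becomes
  (3x^2 + 7y) + (7x + 2y)·y' = 0,
so isolating y',
  dy/dx = -(3x^2 + 7y)/(7x + 2y) = (-3x^2 - 7y)/(7x + 2y)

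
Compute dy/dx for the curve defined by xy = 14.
Differentiate the relation implicitly: treat y = y(x) and apply the chain rule, so every y-derivative picks up a y' = dy/dx factor.

With everything moved to the left-hand side, differentiate term by term:
  d/dx[xy] = x·y' + y
  d/dx[-14] = 0

Separating the contributions that come from x directly and those that come through y:
  without y':      y
  multiplying y':  x

so (y) + (x)·y' = 0, and therefore
  dy/dx = -(y)/(x) = -y/x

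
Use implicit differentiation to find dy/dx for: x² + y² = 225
Take d/dx of both sides. Since y is implicitly a function of x, the chain rule attaches a y' = dy/dx factor whenever we differentiate through y.

Set F(x, y) = (left side) − (right side), so the curve is F = 0. Differentiating each term of F:
  d/dx[x^2] = 2x
  d/dx[y^2] = 2y·y'
  d/dx[-225] = 0

Collecting, the y'-free part is the partial derivative in x and the y' coefficient is the partial derivative in y:
  ∂F/∂x = 2x
  ∂F/∂y = 2y

so d/dx[F(x, y(x))] = ∂F/∂x + (∂F/∂y)·y' = 0. Rearranging,
  dy/dx = -(∂F/∂x)/(∂F/∂y) = -(2x)/(2y) = -x/y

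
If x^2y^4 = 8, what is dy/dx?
Take d/dx of both sides. Since y is implicitly a function of x, the chain rule attaches a y' = dy/dx factor whenever we differentiate through y.

Set F(x, y) = (left side) − (right side), so the curve is F = 0. Differentiating each term of F:
  d/dx[x^2y^4] = 4x^2y^3·y' + 2xy^4
  d/dx[-8] = 0

Collecting, the y'-free part is the partial derivative in x and the y' coefficient is the partial derivative in y:
  ∂F/∂x = 2xy^4
  ∂F/∂y = 4x^2y^3

so d/dx[F(x, y(x))] = ∂F/∂x + (∂F/∂y)·y' = 0. Rearranging,
  dy/dx = -(∂F/∂x)/(∂F/∂y) = -(2xy^4)/(4x^2y^3) = -y/(2x)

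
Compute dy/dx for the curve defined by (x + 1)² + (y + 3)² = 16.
Apply d/dx to both sides, remembering that y depends on x. Each occurrence of y therefore brings in a y' = dy/dx via the chain rule.

With F(x, y) equal to the left-hand side minus the right, differentiate F term by term:
  d/dx[(x + 1)^2] = 2x + 2
  d/dx[(y + 3)^2] = 2·y'(y + 3)
  d/dx[-16] = 0
Adding these up, d/dx[F] = 0 becomes
  (2x + 2) + (2y + 6)·y' = 0,
so isolating y',
  dy/dx = -(2x + 2)/(2y + 6) = (-x - 1)/(y + 3)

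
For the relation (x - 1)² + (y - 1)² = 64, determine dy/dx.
Apply d/dx to both sides, remembering that y depends on x. Each occurrence of y therefore brings in a y' = dy/dx via the chain rule.

With F(x, y) equal to the left-hand side minus the right, differentiate F term by term:
  d/dx[(x - 1)^2] = 2x - 2
  d/dx[(y - 1)^2] = 2·y'(y - 1)
  d/dx[-64] = 0
Adding these up, d/dx[F] = 0 becomes
  (2x - 2) + (2y - 2)·y' = 0,
so isolating y',
  dy/dx = -(2x - 2)/(2y - 2) = (1 - x)/(y - 1)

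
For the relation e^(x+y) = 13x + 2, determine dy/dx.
Differentiate the relation implicitly: treat y = y(x) and apply the chain rule, so every y-derivative picks up a y' = dy/dx factor.

With everything moved to the left-hand side, differentiate term by term:
  d/dx[-13x] = -13
  d/dx[e^(x + y)] = (y' + 1)·e^(x + y)
  d/dx[-2] = 0

Separating the contributions that come from x directly and those that come through y:
  without y':      e^(x + y) - 13
  multiplying y':  e^(x + y)

so (e^(x + y) - 13) + (e^(x + y))·y' = 0, and therefore
  dy/dx = -(e^(x + y) - 13)/(e^(x + y)) = 13e^(-x - y) - 1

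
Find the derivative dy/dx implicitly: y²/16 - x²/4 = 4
Take d/dx of both sides. Since y is implicitly a function of x, the chain rule attaches a y' = dy/dx factor whenever we differentiate through y.

Set F(x, y) = (left side) − (right side), so the curve is F = 0. Differentiating each term of F:
  d/dx[-x^2/4] = -x/2
  d/dx[y^2/16] = y·y'/8
  d/dx[-4] = 0

Collecting, the y'-free part is the partial derivative in x and the y' coefficient is the partial derivative in y:
  ∂F/∂x = -x/2
  ∂F/∂y = y/8

so d/dx[F(x, y(x))] = ∂F/∂x + (∂F/∂y)·y' = 0. Rearranging,
  dy/dx = -(∂F/∂x)/(∂F/∂y) = -(-x/2)/(y/8) = 4x/y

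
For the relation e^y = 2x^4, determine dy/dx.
Take d/dx of both sides. Since y is implicitly a function of x, the chain rule attaches a y' = dy/dx factor whenever we differentiate through y.

Set F(x, y) = (left side) − (right side), so the curve is F = 0. Differentiating each term of F:
  d/dx[-2x^4] = -8x^3
  d/dx[e^(y)] = y'·e^(y)

Collecting, the y'-free part is the partial derivative in x and the y' coefficient is the partial derivative in y:
  ∂F/∂x = -8x^3
  ∂F/∂y = e^(y)

so d/dx[F(x, y(x))] = ∂F/∂x + (∂F/∂y)·y' = 0. Rearranging,
  dy/dx = -(∂F/∂x)/(∂F/∂y) = -(-8x^3)/(e^(y)) = 8x^3e^(-y)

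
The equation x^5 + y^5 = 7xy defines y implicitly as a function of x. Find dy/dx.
Apply d/dx to both sides, remembering that y depends on x. Each occurrence of y therefore brings in a y' = dy/dx via the chain rule.

With F(x, y) equal to the left-hand side minus the right, differentiate F term by term:
  d/dx[x^5] = 5x^4
  d/dx[-7xy] = -7x·y' - 7y
  d/dx[y^5] = 5y^4·y'
Adding these up, d/dx[F] = 0 becomes
  (5x^4 - 7y) + (-7x + 5y^4)·y' = 0,
so isolating y',
  dy/dx = -(5x^4 - 7y)/(-7x + 5y^4) = (5x^4 - 7y)/(7x - 5y^4)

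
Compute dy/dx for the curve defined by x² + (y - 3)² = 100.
Differentiate both sides with respect to x, treating y as y(x). By the chain rule, any term containing y contributes a factor of y' = dy/dx when we differentiate it.

Move every term to one side and write the relation as F(x, y) = 0. Term by term,
  d/dx[x^2] = 2x
  d/dx[(y - 3)^2] = 2·y'(y - 3)
  d/dx[-100] = 0

The pieces without y' make up ∂F/∂x and the coefficient of y' is ∂F/∂y:
  ∂F/∂x = 2x,
  ∂F/∂y = 2y - 6.

Since d/dx[F] = ∂F/∂x + (∂F/∂y)·y' = 0, solve for y':
  (∂F/∂y)·y' = -∂F/∂x
  dy/dx = -(∂F/∂x)/(∂F/∂y) = -(2x)/(2y - 6) = -x/(y - 3)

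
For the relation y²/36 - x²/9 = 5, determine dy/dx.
Differentiate both sides with respect to x, treating y as y(x). By the chain rule, any term containing y contributes a factor of y' = dy/dx when we differentiate it.

Move every term to one side and write the relation as F(x, y) = 0. Term by term,
  d/dx[-x^2/9] = -2x/9
  d/dx[y^2/36] = y·y'/18
  d/dx[-5] = 0

The pieces without y' make up ∂F/∂x and the coefficient of y' is ∂F/∂y:
  ∂F/∂x = -2x/9,
  ∂F/∂y = y/18.

Since d/dx[F] = ∂F/∂x + (∂F/∂y)·y' = 0, solve for y':
  (∂F/∂y)·y' = -∂F/∂x
  dy/dx = -(∂F/∂x)/(∂F/∂y) = -(-2x/9)/(y/18) = 4x/y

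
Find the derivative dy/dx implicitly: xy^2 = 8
Differentiate the relation implicitly: treat y = y(x) and apply the chain rule, so every y-derivative picks up a y' = dy/dx factor.

With everything moved to the left-hand side, differentiate term by term:
  d/dx[xy^2] = 2xy·y' + y^2
  d/dx[-8] = 0

Separating the contributions that come from x directly and those that come through y:
  without y':      y^2
  multiplying y':  2xy

so (y^2) + (2xy)·y' = 0, and therefore
  dy/dx = -(y^2)/(2xy) = -y/(2x)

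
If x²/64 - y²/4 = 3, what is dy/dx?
Take d/dx of both sides. Since y is implicitly a function of x, the chain rule attaches a y' = dy/dx factor whenever we differentiate through y.

Set F(x, y) = (left side) − (right side), so the curve is F = 0. Differentiating each term of F:
  d/dx[x^2/64] = x/32
  d/dx[-y^2/4] = -y·y'/2
  d/dx[-3] = 0

Collecting, the y'-free part is the partial derivative in x and the y' coefficient is the partial derivative in y:
  ∂F/∂x = x/32
  ∂F/∂y = -y/2

so d/dx[F(x, y(x))] = ∂F/∂x + (∂F/∂y)·y' = 0. Rearranging,
  dy/dx = -(∂F/∂x)/(∂F/∂y) = -(x/32)/(-y/2) = x/(16y)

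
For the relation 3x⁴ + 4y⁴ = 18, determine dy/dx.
Differentiate the relation implicitly: treat y = y(x) and apply the chain rule, so every y-derivative picks up a y' = dy/dx factor.

With everything moved to the left-hand side, differentiate term by term:
  d/dx[3x^4] = 12x^3
  d/dx[4y^4] = 16y^3·y'
  d/dx[-18] = 0

Separating the contributions that come from x directly and those that come through y:
  without y':      12x^3
  multiplying y':  16y^3

so (12x^3) + (16y^3)·y' = 0, and therefore
  dy/dx = -(12x^3)/(16y^3) = -3x^3/(4y^3)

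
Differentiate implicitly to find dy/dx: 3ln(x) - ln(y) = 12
Apply d/dx to both sides, remembering that y depends on x. Each occurrence of y therefore brings in a y' = dy/dx via the chain rule.

With F(x, y) equal to the left-hand side minus the right, differentiate F term by term:
  d/dx[3ln(x)] = 3/x
  d/dx[-ln(y)] = -y'/y
  d/dx[-12] = 0
Adding these up, d/dx[F] = 0 becomes
  (3/x) + (-1/y)·y' = 0,
so isolating y',
  dy/dx = -(3/x)/(-1/y) = 3y/x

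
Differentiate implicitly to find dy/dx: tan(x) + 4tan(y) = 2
Differentiate the relation implicitly: treat y = y(x) and apply the chain rule, so every y-derivative picks up a y' = dy/dx factor.

With everything moved to the left-hand side, differentiate term by term:
  d/dx[tan(x)] = tan(x)^2 + 1
  d/dx[4tan(y)] = 4·y'(tan(y)^2 + 1)
  d/dx[-2] = 0

Separating the contributions that come from x directly and those that come through y:
  without y':      tan(x)^2 + 1
  multiplying y':  4tan(y)^2 + 4

so (tan(x)^2 + 1) + (4tan(y)^2 + 4)·y' = 0, and therefore
  dy/dx = -(tan(x)^2 + 1)/(4tan(y)^2 + 4) = -cos(y)^2/(4cos(x)^2)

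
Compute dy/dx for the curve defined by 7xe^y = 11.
Apply d/dx to both sides, remembering that y depends on x. Each occurrence of y therefore brings in a y' = dy/dx via the chain rule.

With F(x, y) equal to the left-hand side minus the right, differentiate F term by term:
  d/dx[7x·e^(y)] = 7x·y'·e^(y) + 7e^(y)
  d/dx[-11] = 0
Adding these up, d/dx[F] = 0 becomes
  (7e^(y)) + (7x·e^(y))·y' = 0,
so isolating y',
  dy/dx = -(7e^(y))/(7x·e^(y)) = -1/x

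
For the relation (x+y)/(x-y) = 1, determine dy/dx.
Differentiate both sides with respect to x, treating y as y(x). By the chain rule, any term containing y contributes a factor of y' = dy/dx when we differentiate it.

Move every term to one side and write the relation as F(x, y) = 0. Term by term,
  d/dx[(x + y)/(x - y)] = (y' + 1)/(x - y) + (x + y)(y' - 1)/(x - y)^2
  d/dx[-1] = 0

The pieces without y' make up ∂F/∂x and the coefficient of y' is ∂F/∂y:
  ∂F/∂x = 1/(x - y) - (x + y)/(x - y)^2,
  ∂F/∂y = 1/(x - y) + (x + y)/(x - y)^2.

Since d/dx[F] = ∂F/∂x + (∂F/∂y)·y' = 0, solve for y':
  (∂F/∂y)·y' = -∂F/∂x
  dy/dx = -(∂F/∂x)/(∂F/∂y) = -(1/(x - y) - (x + y)/(x - y)^2)/(1/(x - y) + (x + y)/(x - y)^2)
        = -(-2y/(x - y)^2)/(2x/(x - y)^2) = y/x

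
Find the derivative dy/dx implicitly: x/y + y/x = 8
Differentiate the relation implicitly: treat y = y(x) and apply the chain rule, so every y-derivative picks up a y' = dy/dx factor.

With everything moved to the left-hand side, differentiate term by term:
  d/dx[x/y] = -x·y'/y^2 + 1/y
  d/dx[y/x] = y'/x - y/x^2
  d/dx[-8] = 0

Separating the contributions that come from x directly and those that come through y:
  without y':      1/y - y/x^2
  multiplying y':  -x/y^2 + 1/x

so (1/y - y/x^2) + (-x/y^2 + 1/x)·y' = 0, and therefore
  dy/dx = -(1/y - y/x^2)/(-x/y^2 + 1/x)
        = -((x - y)(x + y)/(x^2y))/(-(x - y)(x + y)/(xy^2)) = y/x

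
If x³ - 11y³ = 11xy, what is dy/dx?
Differentiate the relation implicitly: treat y = y(x) and apply the chain rule, so every y-derivative picks up a y' = dy/dx factor.

With everything moved to the left-hand side, differentiate term by term:
  d/dx[x^3] = 3x^2
  d/dx[-11xy] = -11x·y' - 11y
  d/dx[-11y^3] = -33y^2·y'

Separating the contributions that come from x directly and those that come through y:
  without y':      3x^2 - 11y
  multiplying y':  -11x - 33y^2

so (3x^2 - 11y) + (-11x - 33y^2)·y' = 0, and therefore
  dy/dx = -(3x^2 - 11y)/(-11x - 33y^2) = (3x^2/11 - y)/(x + 3y^2)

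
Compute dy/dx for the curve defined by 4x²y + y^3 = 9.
Apply d/dx to both sides, remembering that y depends on x. Each occurrence of y therefore brings in a y' = dy/dx via the chain rule.

With F(x, y) equal to the left-hand side minus the right, differentiate F term by term:
  d/dx[4x^2y] = 4x^2·y' + 8xy
  d/dx[y^3] = 3y^2·y'
  d/dx[-9] = 0
Adding these up, d/dx[F] = 0 becomes
  (8xy) + (4x^2 + 3y^2)·y' = 0,
so isolating y',
  dy/dx = -(8xy)/(4x^2 + 3y^2) = -8xy/(4x^2 + 3y^2)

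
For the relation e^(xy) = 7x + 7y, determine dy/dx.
Apply d/dx to both sides, remembering that y depends on x. Each occurrence of y therefore brings in a y' = dy/dx via the chain rule.

With F(x, y) equal to the left-hand side minus the right, differentiate F term by term:
  d/dx[-7x] = -7
  d/dx[-7y] = -7·y'
  d/dx[e^(xy)] = (x·y' + y)·e^(xy)
Adding these up, d/dx[F] = 0 becomes
  (y·e^(xy) - 7) + (x·e^(xy) - 7)·y' = 0,
so isolating y',
  dy/dx = -(y·e^(xy) - 7)/(x·e^(xy) - 7) = (-y·e^(xy) + 7)/(x·e^(xy) - 7)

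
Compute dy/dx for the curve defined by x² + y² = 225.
Differentiate the relation implicitly: treat y = y(x) and apply the chain rule, so every y-derivative picks up a y' = dy/dx factor.

With everything moved to the left-hand side, differentiate term by term:
  d/dx[x^2] = 2x
  d/dx[y^2] = 2y·y'
  d/dx[-225] = 0

Separating the contributions that come from x directly and those that come through y:
  without y':      2x
  multiplying y':  2y

so (2x) + (2y)·y' = 0, and therefore
  dy/dx = -(2x)/(2y) = -x/y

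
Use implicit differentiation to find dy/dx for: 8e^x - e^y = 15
Take d/dx of both sides. Since y is implicitly a function of x, the chain rule attaches a y' = dy/dx factor whenever we differentiate through y.

Set F(x, y) = (left side) − (right side), so the curve is F = 0. Differentiating each term of F:
  d/dx[8e^(x)] = 8e^(x)
  d/dx[-e^(y)] = -y'·e^(y)
  d/dx[-15] = 0

Collecting, the y'-free part is the partial derivative in x and the y' coefficient is the partial derivative in y:
  ∂F/∂x = 8e^(x)
  ∂F/∂y = -e^(y)

so d/dx[F(x, y(x))] = ∂F/∂x + (∂F/∂y)·y' = 0. Rearranging,
  dy/dx = -(∂F/∂x)/(∂F/∂y) = -(8e^(x))/(-e^(y)) = 8e^(x - y)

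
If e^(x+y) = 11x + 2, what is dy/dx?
Differentiate both sides with respect to x, treating y as y(x). By the chain rule, any term containing y contributes a factor of y' = dy/dx when we differentiate it.

Move every term to one side and write the relation as F(x, y) = 0. Term by term,
  d/dx[-11x] = -11
  d/dx[e^(x + y)] = (y' + 1)·e^(x + y)
  d/dx[-2] = 0

The pieces without y' make up ∂F/∂x and the coefficient of y' is ∂F/∂y:
  ∂F/∂x = e^(x + y) - 11,
  ∂F/∂y = e^(x + y).

Since d/dx[F] = ∂F/∂x + (∂F/∂y)·y' = 0, solve for y':
  (∂F/∂y)·y' = -∂F/∂x
  dy/dx = -(∂F/∂x)/(∂F/∂y) = -(e^(x + y) - 11)/(e^(x + y)) = 11e^(-x - y) - 1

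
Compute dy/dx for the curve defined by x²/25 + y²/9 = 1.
Differentiate the relation implicitly: treat y = y(x) and apply the chain rule, so every y-derivative picks up a y' = dy/dx factor.

With everything moved to the left-hand side, differentiate term by term:
  d/dx[x^2/25] = 2x/25
  d/dx[y^2/9] = 2y·y'/9
  d/dx[-1] = 0

Separating the contributions that come from x directly and those that come through y:
  without y':      2x/25
  multiplying y':  2y/9

so (2x/25) + (2y/9)·y' = 0, and therefore
  dy/dx = -(2x/25)/(2y/9) = -9x/(25y)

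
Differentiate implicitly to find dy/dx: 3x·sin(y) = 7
Take d/dx of both sides. Since y is implicitly a function of x, the chain rule attaches a y' = dy/dx factor whenever we differentiate through y.

Set F(x, y) = (left side) − (right side), so the curve is F = 0. Differentiating each term of F:
  d/dx[3x·sin(y)] = 3x·y'·cos(y) + 3sin(y)
  d/dx[-7] = 0

Collecting, the y'-free part is the partial derivative in x and the y' coefficient is the partial derivative in y:
  ∂F/∂x = 3sin(y)
  ∂F/∂y = 3x·cos(y)

so d/dx[F(x, y(x))] = ∂F/∂x + (∂F/∂y)·y' = 0. Rearranging,
  dy/dx = -(∂F/∂x)/(∂F/∂y) = -(3sin(y))/(3x·cos(y)) = -tan(y)/x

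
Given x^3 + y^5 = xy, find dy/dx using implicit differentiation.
Apply d/dx to both sides, remembering that y depends on x. Each occurrence of y therefore brings in a y' = dy/dx via the chain rule.

With F(x, y) equal to the left-hand side minus the right, differentiate F term by term:
  d/dx[x^3] = 3x^2
  d/dx[-xy] = -x·y' - y
  d/dx[y^5] = 5y^4·y'
Adding these up, d/dx[F] = 0 becomes
  (3x^2 - y) + (-x + 5y^4)·y' = 0,
so isolating y',
  dy/dx = -(3x^2 - y)/(-x + 5y^4) = (3x^2 - y)/(x - 5y^4)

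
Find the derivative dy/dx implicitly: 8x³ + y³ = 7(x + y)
Differentiate both sides with respect to x, treating y as y(x). By the chain rule, any term containing y contributes a factor of y' = dy/dx when we differentiate it.

Move every term to one side and write the relation as F(x, y) = 0. Term by term,
  d/dx[8x^3] = 24x^2
  d/dx[-7x] = -7
  d/dx[y^3] = 3y^2·y'
  d/dx[-7y] = -7·y'

The pieces without y' make up ∂F/∂x and the coefficient of y' is ∂F/∂y:
  ∂F/∂x = 24x^2 - 7,
  ∂F/∂y = 3y^2 - 7.

Since d/dx[F] = ∂F/∂x + (∂F/∂y)·y' = 0, solve for y':
  (∂F/∂y)·y' = -∂F/∂x
  dy/dx = -(∂F/∂x)/(∂F/∂y) = -(24x^2 - 7)/(3y^2 - 7) = (7 - 24x^2)/(3y^2 - 7)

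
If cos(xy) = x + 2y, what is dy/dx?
Differentiate the relation implicitly: treat y = y(x) and apply the chain rule, so every y-derivative picks up a y' = dy/dx factor.

With everything moved to the left-hand side, differentiate term by term:
  d/dx[-x] = -1
  d/dx[-2y] = -2·y'
  d/dx[cos(xy)] = -(x·y' + y)·sin(xy)

Separating the contributions that come from x directly and those that come through y:
  without y':      -y·sin(xy) - 1
  multiplying y':  -x·sin(xy) - 2

so (-y·sin(xy) - 1) + (-x·sin(xy) - 2)·y' = 0, and therefore
  dy/dx = -(-y·sin(xy) - 1)/(-x·sin(xy) - 2) = -(y·sin(xy) + 1)/(x·sin(xy) + 2)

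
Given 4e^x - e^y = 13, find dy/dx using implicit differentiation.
Take d/dx of both sides. Since y is implicitly a function of x, the chain rule attaches a y' = dy/dx factor whenever we differentiate through y.

Set F(x, y) = (left side) − (right side), so the curve is F = 0. Differentiating each term of F:
  d/dx[4e^(x)] = 4e^(x)
  d/dx[-e^(y)] = -y'·e^(y)
  d/dx[-13] = 0

Collecting, the y'-free part is the partial derivative in x and the y' coefficient is the partial derivative in y:
  ∂F/∂x = 4e^(x)
  ∂F/∂y = -e^(y)

so d/dx[F(x, y(x))] = ∂F/∂x + (∂F/∂y)·y' = 0. Rearranging,
  dy/dx = -(∂F/∂x)/(∂F/∂y) = -(4e^(x))/(-e^(y)) = 4e^(x - y)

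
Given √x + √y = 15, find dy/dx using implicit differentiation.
Differentiate both sides with respect to x, treating y as y(x). By the chain rule, any term containing y contributes a factor of y' = dy/dx when we differentiate it.

Move every term to one side and write the relation as F(x, y) = 0. Term by term,
  d/dx[√(x)] = 1/(2√(x))
  d/dx[√(y)] = y'/(2√(y))
  d/dx[-15] = 0

The pieces without y' make up ∂F/∂x and the coefficient of y' is ∂F/∂y:
  ∂F/∂x = 1/(2√(x)),
  ∂F/∂y = 1/(2√(y)).

Since d/dx[F] = ∂F/∂x + (∂F/∂y)·y' = 0, solve for y':
  (∂F/∂y)·y' = -∂F/∂x
  dy/dx = -(∂F/∂x)/(∂F/∂y) = -(1/(2√(x)))/(1/(2√(y))) = -√(y)/√(x)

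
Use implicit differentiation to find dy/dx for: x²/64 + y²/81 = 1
Apply d/dx to both sides, remembering that y depends on x. Each occurrence of y therefore brings in a y' = dy/dx via the chain rule.

With F(x, y) equal to the left-hand side minus the right, differentiate F term by term:
  d/dx[x^2/64] = x/32
  d/dx[y^2/81] = 2y·y'/81
  d/dx[-1] = 0
Adding these up, d/dx[F] = 0 becomes
  (x/32) + (2y/81)·y' = 0,
so isolating y',
  dy/dx = -(x/32)/(2y/81) = -81x/(64y)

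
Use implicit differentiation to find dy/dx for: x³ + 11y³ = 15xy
Differentiate both sides with respect to x, treating y as y(x). By the chain rule, any term containing y contributes a factor of y' = dy/dx when we differentiate it.

Move every term to one side and write the relation as F(x, y) = 0. Term by term,
  d/dx[x^3] = 3x^2
  d/dx[-15xy] = -15x·y' - 15y
  d/dx[11y^3] = 33y^2·y'

The pieces without y' make up ∂F/∂x and the coefficient of y' is ∂F/∂y:
  ∂F/∂x = 3x^2 - 15y,
  ∂F/∂y = -15x + 33y^2.

Since d/dx[F] = ∂F/∂x + (∂F/∂y)·y' = 0, solve for y':
  (∂F/∂y)·y' = -∂F/∂x
  dy/dx = -(∂F/∂x)/(∂F/∂y) = -(3x^2 - 15y)/(-15x + 33y^2) = (x^2 - 5y)/(5x - 11y^2)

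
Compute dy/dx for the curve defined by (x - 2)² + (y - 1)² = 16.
Differentiate the relation implicitly: treat y = y(x) and apply the chain rule, so every y-derivative picks up a y' = dy/dx factor.

With everything moved to the left-hand side, differentiate term by term:
  d/dx[(x - 2)^2] = 2x - 4
  d/dx[(y - 1)^2] = 2·y'(y - 1)
  d/dx[-16] = 0

Separating the contributions that come from x directly and those that come through y:
  without y':      2x - 4
  multiplying y':  2y - 2

so (2x - 4) + (2y - 2)·y' = 0, and therefore
  dy/dx = -(2x - 4)/(2y - 2) = (2 - x)/(y - 1)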